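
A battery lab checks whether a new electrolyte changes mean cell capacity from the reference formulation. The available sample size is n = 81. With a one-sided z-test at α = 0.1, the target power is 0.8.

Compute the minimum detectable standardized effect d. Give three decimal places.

d ≈ 0.236

Required noncentrality: δ = z_{0.1} + z_{0.20} = 1.282 + 0.842 = 2.123.
δ = d·√n ⇒ d = δ/√n = 2.123/√81 = 0.2359.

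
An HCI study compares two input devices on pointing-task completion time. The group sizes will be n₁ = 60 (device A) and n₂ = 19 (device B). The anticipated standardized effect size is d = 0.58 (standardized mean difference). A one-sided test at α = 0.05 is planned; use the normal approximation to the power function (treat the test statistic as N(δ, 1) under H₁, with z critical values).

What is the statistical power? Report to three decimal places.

Noncentrality parameter: δ = d / √(1/n₁ + 1/n₂) = 0.58 / √(1/60 + 1/19) = 2.2033
Critical value for a one-sided test at α = 0.05: z_α = 1.645.
Power = P(Z > 1.645 − δ) = Φ(0.558) = 0.7117.

Power ≈ 0.712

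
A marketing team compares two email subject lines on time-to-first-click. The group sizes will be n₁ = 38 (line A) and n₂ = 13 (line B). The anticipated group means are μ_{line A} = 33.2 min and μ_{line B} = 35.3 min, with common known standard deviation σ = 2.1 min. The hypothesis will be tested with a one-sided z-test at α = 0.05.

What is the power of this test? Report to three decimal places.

Power ≈ 0.929

Standardized effect: d = |μ_{line A} − μ_{line B}| / σ = |33.2 − 35.3| / 2.1 = 1.0000
Noncentrality parameter: λ = d / √(1/n₁ + 1/n₂) = 1.0000 / √(1/38 + 1/13) = 3.1123
Critical value for a one-sided test at α = 0.05: z_α = 1.645.
Power = Φ(λ − 1.645) = Φ(1.467) = 0.9289.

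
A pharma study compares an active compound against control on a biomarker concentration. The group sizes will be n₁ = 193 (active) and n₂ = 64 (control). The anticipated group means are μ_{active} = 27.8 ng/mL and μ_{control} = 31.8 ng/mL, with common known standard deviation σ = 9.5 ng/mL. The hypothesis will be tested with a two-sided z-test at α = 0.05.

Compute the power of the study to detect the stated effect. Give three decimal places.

Standardized effect: d = |μ_{active} − μ_{control}| / σ = |27.8 − 31.8| / 9.5 = 0.4211
Noncentrality parameter: δ = d / √(1/n₁ + 1/n₂) = 0.4211 / √(1/193 + 1/64) = 2.9190
Two-sided α = 0.05 → critical value z_{0.025} = 1.960.
Power = Φ(δ − 1.960) + Φ(−δ − 1.960) = Φ(0.959) + Φ(-4.879) = 0.8312 + 0.0000 = 0.8312.

Power ≈ 0.831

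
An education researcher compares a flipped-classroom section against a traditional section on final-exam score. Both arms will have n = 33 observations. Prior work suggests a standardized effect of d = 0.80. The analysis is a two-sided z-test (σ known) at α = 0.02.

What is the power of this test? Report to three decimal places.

Power ≈ 0.822

Noncentrality parameter: δ = d·√(n/2) = 0.80 × √(33/2) = 3.2496
Two-sided α = 0.02 → critical value z_{0.01} = 2.326.
Power = Φ(δ − 2.326) + Φ(−δ − 2.326) = Φ(0.923) + Φ(-5.576) = 0.8221 + 0.0000 = 0.8221.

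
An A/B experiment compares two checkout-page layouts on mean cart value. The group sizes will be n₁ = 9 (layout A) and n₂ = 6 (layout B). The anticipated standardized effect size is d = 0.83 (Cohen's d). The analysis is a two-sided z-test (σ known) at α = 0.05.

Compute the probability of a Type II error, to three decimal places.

β ≈ 0.650

Noncentrality parameter: δ = d / √(1/n₁ + 1/n₂) = 0.83 / √(1/9 + 1/6) = 1.5748
Critical value for a two-sided test at α = 0.05: z_{α/2} = 1.960.
Power = Φ(δ − 1.960) + Φ(−δ − 1.960) = Φ(-0.385) + Φ(-3.535) = 0.3501 + 0.0002 = 0.3503.
Type II error: β = 1 − power = 1 − 0.3503 = 0.6497.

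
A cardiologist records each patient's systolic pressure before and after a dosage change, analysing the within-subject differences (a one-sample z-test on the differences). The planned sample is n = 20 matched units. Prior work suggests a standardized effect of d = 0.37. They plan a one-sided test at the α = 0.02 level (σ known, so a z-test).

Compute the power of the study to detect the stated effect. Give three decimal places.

Noncentrality parameter: δ = d·√n = 0.37 × √20 = 1.6547
Critical value for a one-sided test at α = 0.02: z_α = 2.054.
Power = Φ(δ − 2.054) = Φ(-0.399) = 0.3449.

Power ≈ 0.345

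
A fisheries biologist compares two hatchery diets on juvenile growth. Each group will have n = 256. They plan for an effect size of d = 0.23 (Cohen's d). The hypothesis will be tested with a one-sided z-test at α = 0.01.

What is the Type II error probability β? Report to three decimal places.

β ≈ 0.391

Noncentrality parameter: δ = d·√(n/2) = 0.23 × √(256/2) = 2.6022
One-sided α = 0.01 → critical value z_{0.01} = 2.326.
Power = Φ(δ − 2.326) = Φ(0.276) = 0.6087.
Type II error: β = 1 − power = 1 − 0.6087 = 0.3913.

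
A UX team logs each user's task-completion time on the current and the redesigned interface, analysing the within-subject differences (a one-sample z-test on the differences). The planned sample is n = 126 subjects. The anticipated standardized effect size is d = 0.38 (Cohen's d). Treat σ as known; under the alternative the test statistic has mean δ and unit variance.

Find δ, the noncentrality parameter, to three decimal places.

δ ≈ 4.265

The noncentrality parameter scales effect size by the design's sample-size factor: δ = d·√n = 0.38 × √126 = 4.2655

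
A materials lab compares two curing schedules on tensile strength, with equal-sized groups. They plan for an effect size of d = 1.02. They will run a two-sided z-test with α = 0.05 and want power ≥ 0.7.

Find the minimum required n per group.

For power 0.7 need Φ(δ − z_{0.025}) = 0.7, so δ = z_{0.025} + z_{0.30} = 1.960 + 0.524 = 2.484.
(Ignoring the negligible lower-tail rejection probability gives the usual closed-form inversion.)
δ = d·√(n/2) ⇒ n = 2(δ/d)² = 2 × (2.484 / 1.02)² = 11.86.
Round up to the next whole unit.

n = 12 per group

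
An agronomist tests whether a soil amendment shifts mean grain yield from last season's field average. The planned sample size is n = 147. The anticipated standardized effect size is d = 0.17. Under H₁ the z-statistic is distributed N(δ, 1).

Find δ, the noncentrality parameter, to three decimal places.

The noncentrality parameter scales effect size by the design's sample-size factor: δ = d·√n = 0.17 × √147 = 2.0611

δ ≈ 2.061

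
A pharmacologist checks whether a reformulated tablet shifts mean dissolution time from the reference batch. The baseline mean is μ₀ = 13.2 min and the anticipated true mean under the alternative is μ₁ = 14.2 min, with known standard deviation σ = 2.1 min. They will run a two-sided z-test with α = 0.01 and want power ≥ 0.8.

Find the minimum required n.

Standardized effect: d = |μ₁ − μ₀| / σ = |14.2 − 13.2| / 2.1 = 0.4762
Set Φ(δ − 2.576) = 0.8; then δ − 2.576 = Φ⁻¹(0.8) = 0.842, giving δ = 3.417.
(For δ > 0 the lower-tail rejection region contributes negligibly to power, so the one-term inversion is standard.)
δ = d·√n ⇒ n = (δ/d)² = (3.417 / 0.4762)² = 51.50.
Round up to the next whole unit.

n = 52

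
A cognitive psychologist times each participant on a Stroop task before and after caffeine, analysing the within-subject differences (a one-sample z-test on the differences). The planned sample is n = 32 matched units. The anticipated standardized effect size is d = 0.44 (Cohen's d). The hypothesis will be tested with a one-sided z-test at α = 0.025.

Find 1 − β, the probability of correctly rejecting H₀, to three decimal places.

Power ≈ 0.702

Noncentrality parameter: δ = d·√n = 0.44 × √32 = 2.4890
Critical value for a one-sided test at α = 0.025: z_α = 1.960.
Power = Φ(δ − 1.960) = Φ(0.529) = 0.7016.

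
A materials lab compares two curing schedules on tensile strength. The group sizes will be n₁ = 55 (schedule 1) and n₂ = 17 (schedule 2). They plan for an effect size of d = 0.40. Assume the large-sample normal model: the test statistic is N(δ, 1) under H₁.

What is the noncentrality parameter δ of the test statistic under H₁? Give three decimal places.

The noncentrality parameter scales effect size by the design's sample-size factor: δ = d / √(1/n₁ + 1/n₂) = 0.40 / √(1/55 + 1/17) = 1.4414

δ ≈ 1.441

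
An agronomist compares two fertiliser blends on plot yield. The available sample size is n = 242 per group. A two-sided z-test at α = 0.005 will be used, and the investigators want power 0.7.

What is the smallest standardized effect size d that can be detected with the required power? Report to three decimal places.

Required noncentrality: δ = z_{0.0025} + z_{0.30} = 2.807 + 0.524 = 3.331.
(Lower-tail contribution to power is negligible for δ > 0.)
δ = d·√(n/2) ⇒ d = δ/√(n/2) = 3.331/√(242/2) = 0.3029.

d ≈ 0.303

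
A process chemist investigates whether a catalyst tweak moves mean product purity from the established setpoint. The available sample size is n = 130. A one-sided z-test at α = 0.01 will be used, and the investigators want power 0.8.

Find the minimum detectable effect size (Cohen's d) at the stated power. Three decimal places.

Need Φ(δ − 2.326) = 0.8, so δ = 2.326 + 0.842 = 3.168.
δ = d·√n ⇒ d = δ/√n = 3.168/√130 = 0.2778.

d ≈ 0.278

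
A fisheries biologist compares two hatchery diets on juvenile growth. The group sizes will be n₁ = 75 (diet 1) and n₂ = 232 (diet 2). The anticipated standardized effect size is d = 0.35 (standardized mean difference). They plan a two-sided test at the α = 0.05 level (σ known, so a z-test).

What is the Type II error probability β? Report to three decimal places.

Noncentrality parameter: δ = d / √(1/n₁ + 1/n₂) = 0.35 / √(1/75 + 1/232) = 2.6350
Two-sided α = 0.05 → critical value z_{0.025} = 1.960.
Power = Φ(δ − 1.960) + Φ(−δ − 1.960) = Φ(0.675) + Φ(-4.595) = 0.7502 + 0.0000 = 0.7502.
Type II error: β = 1 − power = 1 − 0.7502 = 0.2498.

β ≈ 0.250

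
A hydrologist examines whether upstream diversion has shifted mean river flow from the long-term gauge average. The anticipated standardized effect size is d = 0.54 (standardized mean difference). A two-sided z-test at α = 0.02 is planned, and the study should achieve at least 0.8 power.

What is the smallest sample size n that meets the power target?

n = 35

For power 0.8 need Φ(δ − z_{0.01}) = 0.8, so δ = z_{0.01} + z_{0.20} = 2.326 + 0.842 = 3.168.
(The Φ(−δ − z_{α/2}) term is vanishingly small for δ > 0 and is dropped in the standard sample-size formula.)
δ = d·√n ⇒ n = (δ/d)² = (3.168 / 0.54)² = 34.42.
Rounding up, n = 35.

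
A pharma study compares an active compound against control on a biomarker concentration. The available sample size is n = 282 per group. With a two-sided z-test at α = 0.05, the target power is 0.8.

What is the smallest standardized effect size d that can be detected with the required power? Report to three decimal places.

Need Φ(δ − 1.960) = 0.8, so δ = 1.960 + 0.842 = 2.802.
(The second rejection-region term Φ(−δ − z_{α/2}) is negligible and dropped.)
δ = d·√(n/2) ⇒ d = δ/√(n/2) = 2.802/√(282/2) = 0.2359.

d ≈ 0.236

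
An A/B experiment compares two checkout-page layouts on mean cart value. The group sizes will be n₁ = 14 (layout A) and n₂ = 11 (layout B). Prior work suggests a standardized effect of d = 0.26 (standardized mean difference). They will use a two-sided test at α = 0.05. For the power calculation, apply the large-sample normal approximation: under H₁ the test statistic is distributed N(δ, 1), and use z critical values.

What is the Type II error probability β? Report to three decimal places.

Noncentrality parameter: δ = d / √(1/n₁ + 1/n₂) = 0.26 / √(1/14 + 1/11) = 0.6453
Two-sided α = 0.05 → critical value z_{0.025} = 1.960.
Power = Φ(δ − 1.960) + Φ(−δ − 1.960) = Φ(-1.315) + Φ(-2.605) = 0.0943 + 0.0046 = 0.0989.
Type II error: β = 1 − power = 1 − 0.0989 = 0.9011.

β ≈ 0.901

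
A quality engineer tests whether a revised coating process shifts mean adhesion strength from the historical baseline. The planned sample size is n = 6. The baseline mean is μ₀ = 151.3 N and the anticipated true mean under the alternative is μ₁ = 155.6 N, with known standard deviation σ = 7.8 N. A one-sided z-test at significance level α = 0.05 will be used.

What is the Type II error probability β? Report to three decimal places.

Standardized effect: d = |μ₁ − μ₀| / σ = |155.6 − 151.3| / 7.8 = 0.5513
Noncentrality parameter: δ = d·√n = 0.5513 × √6 = 1.3504
Critical value for a one-sided test at α = 0.05: z_α = 1.645.
Power = Φ(δ − 1.645) = Φ(-0.294) = 0.3842.
Type II error: β = 1 − power = 1 − 0.3842 = 0.6158.

β ≈ 0.616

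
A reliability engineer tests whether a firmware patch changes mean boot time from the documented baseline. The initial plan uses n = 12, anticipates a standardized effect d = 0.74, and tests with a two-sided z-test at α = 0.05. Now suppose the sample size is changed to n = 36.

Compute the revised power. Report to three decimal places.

With n = 36: δ = d·√n = 0.74 × √36 = 4.4400. Critical value z_{0.025} = 1.960.
Revised power = Φ(δ − 1.960) + Φ(−δ − 1.960) = Φ(2.480) + Φ(-6.400) = 0.9934 + 0.0000 = 0.9934.

Power ≈ 0.993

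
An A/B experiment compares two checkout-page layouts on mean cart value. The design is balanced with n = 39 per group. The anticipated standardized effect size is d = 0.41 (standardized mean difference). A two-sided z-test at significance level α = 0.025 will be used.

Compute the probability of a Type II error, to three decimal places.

β ≈ 0.667

Noncentrality parameter: δ = d·√(n/2) = 0.41 × √(39/2) = 1.8105
Critical value for a two-sided test at α = 0.025: z_{α/2} = 2.241.
Power = Φ(δ − 2.241) + Φ(−δ − 2.241) = Φ(-0.431) + Φ(-4.052) = 0.3333 + 0.0000 = 0.3333.
Type II error: β = 1 − power = 1 − 0.3333 = 0.6667.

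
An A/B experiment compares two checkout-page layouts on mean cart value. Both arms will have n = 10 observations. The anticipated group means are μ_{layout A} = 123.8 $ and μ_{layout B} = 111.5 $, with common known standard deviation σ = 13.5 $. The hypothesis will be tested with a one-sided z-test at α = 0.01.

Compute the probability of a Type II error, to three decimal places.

Standardized effect: d = |μ_{layout A} − μ_{layout B}| / σ = |123.8 − 111.5| / 13.5 = 0.9111
Noncentrality parameter: δ = d·√(n/2) = 0.9111 × √(10/2) = 2.0373
One-sided α = 0.01 → critical value z_{0.01} = 2.326.
Power = P(Z > 2.326 − δ) = Φ(-0.289) = 0.3863.
Type II error: β = 1 − power = 1 − 0.3863 = 0.6137.

β ≈ 0.614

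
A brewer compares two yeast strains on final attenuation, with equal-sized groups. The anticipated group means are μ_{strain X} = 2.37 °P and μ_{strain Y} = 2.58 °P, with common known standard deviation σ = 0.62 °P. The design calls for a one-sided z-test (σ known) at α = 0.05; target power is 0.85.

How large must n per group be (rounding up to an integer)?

Standardized effect: d = |μ_{strain X} − μ_{strain Y}| / σ = |2.37 − 2.58| / 0.62 = 0.3387
For power 0.85 need Φ(δ − z_{0.05}) = 0.85, so δ = z_{0.05} + z_{0.15} = 1.645 + 1.036 = 2.681.
δ = d·√(n/2) ⇒ n = 2(δ/d)² = 2 × (2.681 / 0.3387)² = 125.33.
Round up to the next whole unit.

n = 126 per group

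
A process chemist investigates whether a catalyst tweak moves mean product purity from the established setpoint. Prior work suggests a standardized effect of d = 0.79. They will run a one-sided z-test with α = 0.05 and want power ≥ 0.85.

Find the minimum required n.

n = 12

Set Φ(δ − 1.645) = 0.85; then δ − 1.645 = Φ⁻¹(0.85) = 1.036, giving δ = 2.681.
δ = d·√n ⇒ n = (δ/d)² = (2.681 / 0.79)² = 11.52.
Round up to the next whole unit.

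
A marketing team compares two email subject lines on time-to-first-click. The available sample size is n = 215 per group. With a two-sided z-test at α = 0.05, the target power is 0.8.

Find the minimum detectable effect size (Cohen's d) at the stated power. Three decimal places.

d ≈ 0.270

Required noncentrality: δ = z_{0.025} + z_{0.20} = 1.960 + 0.842 = 2.802.
(Lower-tail contribution to power is negligible for δ > 0.)
δ = d·√(n/2) ⇒ d = δ/√(n/2) = 2.802/√(215/2) = 0.2702.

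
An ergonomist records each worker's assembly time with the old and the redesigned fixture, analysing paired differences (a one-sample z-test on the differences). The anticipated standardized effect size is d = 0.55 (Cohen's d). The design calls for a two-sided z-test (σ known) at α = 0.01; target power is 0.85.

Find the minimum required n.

n = 44

For power 0.85 need Φ(δ − z_{0.005}) = 0.85, so δ = z_{0.005} + z_{0.15} = 2.576 + 1.036 = 3.612.
(The Φ(−δ − z_{α/2}) term is vanishingly small for δ > 0 and is dropped in the standard sample-size formula.)
δ = d·√n ⇒ n = (δ/d)² = (3.612 / 0.55)² = 43.14.
Round up to the next whole unit.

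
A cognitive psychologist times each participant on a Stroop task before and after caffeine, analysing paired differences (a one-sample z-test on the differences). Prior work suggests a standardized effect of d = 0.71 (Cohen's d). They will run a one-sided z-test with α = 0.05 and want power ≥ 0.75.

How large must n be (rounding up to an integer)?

For power 0.75 need Φ(δ − z_{0.05}) = 0.75, so δ = z_{0.05} + z_{0.25} = 1.645 + 0.674 = 2.319.
δ = d·√n ⇒ n = (δ/d)² = (2.319 / 0.71)² = 10.67.
Round up to the next whole unit.

n = 11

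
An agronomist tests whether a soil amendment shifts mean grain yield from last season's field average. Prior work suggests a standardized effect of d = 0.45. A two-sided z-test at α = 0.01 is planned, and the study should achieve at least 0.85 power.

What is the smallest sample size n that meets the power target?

Set Φ(δ − 2.576) = 0.85; then δ − 2.576 = Φ⁻¹(0.85) = 1.036, giving δ = 3.612.
(For δ > 0 the lower-tail rejection region contributes negligibly to power, so the one-term inversion is standard.)
δ = d·√n ⇒ n = (δ/d)² = (3.612 / 0.45)² = 64.44.
Rounding up, n = 65.

n = 65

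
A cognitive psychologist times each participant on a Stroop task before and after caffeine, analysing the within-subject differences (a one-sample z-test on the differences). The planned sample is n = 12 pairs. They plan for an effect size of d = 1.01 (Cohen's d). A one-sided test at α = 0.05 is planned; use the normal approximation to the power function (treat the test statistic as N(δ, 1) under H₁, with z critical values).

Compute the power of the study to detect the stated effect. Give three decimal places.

Power ≈ 0.968

Noncentrality parameter: δ = d·√n = 1.01 × √12 = 3.4987
One-sided α = 0.05 → critical value z_{0.05} = 1.645.
Power = P(Z > 1.645 − δ) = Φ(1.854) = 0.9681.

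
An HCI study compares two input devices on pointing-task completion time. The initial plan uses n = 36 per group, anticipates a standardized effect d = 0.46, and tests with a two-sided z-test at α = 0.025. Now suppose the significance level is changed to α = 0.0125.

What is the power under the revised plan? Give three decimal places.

δ = d·√(n/2) = 0.46 × √(36/2) = 1.9516 (unchanged). New critical value: z_{0.0063} = 2.498.
Revised power = Φ(δ − 2.498) + Φ(−δ − 2.498) = Φ(-0.546) + Φ(-4.449) = 0.2925 + 0.0000 = 0.2925.

Power ≈ 0.293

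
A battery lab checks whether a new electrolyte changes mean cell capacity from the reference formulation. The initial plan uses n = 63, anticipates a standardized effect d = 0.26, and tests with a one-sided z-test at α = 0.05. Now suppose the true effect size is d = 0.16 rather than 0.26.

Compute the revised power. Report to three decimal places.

Power ≈ 0.354

With d = 0.16: δ = d·√n = 0.16 × √63 = 1.2700. Critical value z_{0.05} = 1.645.
Revised power = Φ(δ − 1.645) = Φ(-0.375) = 0.3539.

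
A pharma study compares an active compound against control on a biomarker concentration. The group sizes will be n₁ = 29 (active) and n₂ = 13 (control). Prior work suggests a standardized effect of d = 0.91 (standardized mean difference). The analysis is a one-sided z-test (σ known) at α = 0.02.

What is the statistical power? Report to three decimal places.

Power ≈ 0.749

Noncentrality parameter: δ = d / √(1/n₁ + 1/n₂) = 0.91 / √(1/29 + 1/13) = 2.7264
One-sided α = 0.02 → critical value z_{0.02} = 2.054.
Power = P(Z > 2.054 − δ) = Φ(0.673) = 0.7494.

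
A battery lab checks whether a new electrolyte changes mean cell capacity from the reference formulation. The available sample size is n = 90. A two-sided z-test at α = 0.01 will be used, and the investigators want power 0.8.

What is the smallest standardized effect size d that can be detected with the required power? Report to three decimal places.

d ≈ 0.360

Need Φ(δ − 2.576) = 0.8, so δ = 2.576 + 0.842 = 3.417.
(The second rejection-region term Φ(−δ − z_{α/2}) is negligible and dropped.)
δ = d·√n ⇒ d = δ/√n = 3.417/√90 = 0.3602.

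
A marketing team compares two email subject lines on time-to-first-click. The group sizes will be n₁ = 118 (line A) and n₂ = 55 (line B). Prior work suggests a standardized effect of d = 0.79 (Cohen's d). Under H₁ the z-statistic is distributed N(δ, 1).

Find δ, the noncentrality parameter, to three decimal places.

The noncentrality parameter scales effect size by the design's sample-size factor: δ = d / √(1/n₁ + 1/n₂) = 0.79 / √(1/118 + 1/55) = 4.8387

δ ≈ 4.839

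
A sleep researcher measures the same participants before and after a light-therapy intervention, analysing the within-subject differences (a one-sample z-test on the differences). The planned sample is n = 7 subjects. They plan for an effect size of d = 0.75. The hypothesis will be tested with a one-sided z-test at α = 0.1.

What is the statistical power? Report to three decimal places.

Power ≈ 0.759

Noncentrality parameter: δ = d·√n = 0.75 × √7 = 1.9843
Critical value for a one-sided test at α = 0.1: z_α = 1.282.
Power = P(Z > 1.282 − δ) = Φ(0.703) = 0.7589.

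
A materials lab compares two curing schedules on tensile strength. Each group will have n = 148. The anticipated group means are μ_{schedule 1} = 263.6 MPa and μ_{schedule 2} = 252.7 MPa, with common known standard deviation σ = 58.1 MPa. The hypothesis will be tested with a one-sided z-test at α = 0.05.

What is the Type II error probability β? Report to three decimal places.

β ≈ 0.512

Standardized effect: d = |μ_{schedule 1} − μ_{schedule 2}| / σ = |263.6 − 252.7| / 58.1 = 0.1876
Noncentrality parameter: δ = d·√(n/2) = 0.1876 × √(148/2) = 1.6139
Critical value for a one-sided test at α = 0.05: z_α = 1.645.
Power = Φ(δ − 1.645) = Φ(-0.031) = 0.4876.
Type II error: β = 1 − power = 1 − 0.4876 = 0.5124.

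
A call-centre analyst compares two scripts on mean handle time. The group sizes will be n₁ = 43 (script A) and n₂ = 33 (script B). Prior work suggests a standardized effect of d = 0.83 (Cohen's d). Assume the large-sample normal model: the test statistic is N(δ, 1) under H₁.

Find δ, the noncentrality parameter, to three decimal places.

δ ≈ 3.586

δ = d / √(1/n₁ + 1/n₂) = 0.83 / √(1/43 + 1/33) = 3.5864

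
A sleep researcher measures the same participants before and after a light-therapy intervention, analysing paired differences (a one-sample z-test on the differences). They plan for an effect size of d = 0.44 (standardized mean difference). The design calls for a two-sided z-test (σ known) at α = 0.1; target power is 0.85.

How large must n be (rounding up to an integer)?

Set Φ(δ − 1.645) = 0.85; then δ − 1.645 = Φ⁻¹(0.85) = 1.036, giving δ = 2.681.
(For δ > 0 the lower-tail rejection region contributes negligibly to power, so the one-term inversion is standard.)
δ = d·√n ⇒ n = (δ/d)² = (2.681 / 0.44)² = 37.13.
Rounding up, n = 38.

n = 38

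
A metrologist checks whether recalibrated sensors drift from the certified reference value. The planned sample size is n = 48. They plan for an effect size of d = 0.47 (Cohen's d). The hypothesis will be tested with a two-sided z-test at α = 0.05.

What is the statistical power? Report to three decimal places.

Noncentrality parameter: δ = d·√n = 0.47 × √48 = 3.2563
Critical value for a two-sided test at α = 0.05: z_{α/2} = 1.960.
Power = Φ(δ − 1.960) + Φ(−δ − 1.960) = Φ(1.296) + Φ(-5.216) = 0.9026 + 0.0000 = 0.9026.

Power ≈ 0.903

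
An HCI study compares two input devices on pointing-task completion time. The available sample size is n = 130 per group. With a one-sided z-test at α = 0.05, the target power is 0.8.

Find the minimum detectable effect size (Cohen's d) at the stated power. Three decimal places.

Need Φ(δ − 1.645) = 0.8, so δ = 1.645 + 0.842 = 2.486.
δ = d·√(n/2) ⇒ d = δ/√(n/2) = 2.486/√(130/2) = 0.3084.

d ≈ 0.308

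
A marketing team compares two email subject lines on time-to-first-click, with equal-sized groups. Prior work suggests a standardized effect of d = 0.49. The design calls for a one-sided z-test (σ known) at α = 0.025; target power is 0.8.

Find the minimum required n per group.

Set Φ(δ − 1.960) = 0.8; then δ − 1.960 = Φ⁻¹(0.8) = 0.842, giving δ = 2.802.
δ = d·√(n/2) ⇒ n = 2(δ/d)² = 2 × (2.802 / 0.49)² = 65.38.
Round up to the next whole unit.

n = 66 per group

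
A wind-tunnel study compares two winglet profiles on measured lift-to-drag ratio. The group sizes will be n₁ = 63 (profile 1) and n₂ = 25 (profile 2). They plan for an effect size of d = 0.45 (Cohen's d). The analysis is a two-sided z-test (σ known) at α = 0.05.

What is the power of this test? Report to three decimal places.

Power ≈ 0.478

Noncentrality parameter: δ = d / √(1/n₁ + 1/n₂) = 0.45 / √(1/63 + 1/25) = 1.9038
Two-sided α = 0.05 → critical value z_{0.025} = 1.960.
Power = Φ(δ − 1.960) + Φ(−δ − 1.960) = Φ(-0.056) + Φ(-3.864) = 0.4776 + 0.0001 = 0.4776.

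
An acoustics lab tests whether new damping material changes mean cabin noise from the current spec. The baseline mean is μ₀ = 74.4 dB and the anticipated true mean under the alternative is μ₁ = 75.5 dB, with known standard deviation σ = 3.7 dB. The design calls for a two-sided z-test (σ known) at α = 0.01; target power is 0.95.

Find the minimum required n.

Standardized effect: d = |μ₁ − μ₀| / σ = |75.5 − 74.4| / 3.7 = 0.2973
For power 0.95 need Φ(δ − z_{0.005}) = 0.95, so δ = z_{0.005} + z_{0.05} = 2.576 + 1.645 = 4.221.
(The Φ(−δ − z_{α/2}) term is vanishingly small for δ > 0 and is dropped in the standard sample-size formula.)
δ = d·√n ⇒ n = (δ/d)² = (4.221 / 0.2973)² = 201.55.
Round up to the next whole unit.

n = 202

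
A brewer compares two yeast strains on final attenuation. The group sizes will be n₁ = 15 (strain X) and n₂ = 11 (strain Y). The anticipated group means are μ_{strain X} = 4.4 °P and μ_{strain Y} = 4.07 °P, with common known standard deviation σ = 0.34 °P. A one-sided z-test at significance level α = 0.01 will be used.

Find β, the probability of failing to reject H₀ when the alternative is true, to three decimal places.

β ≈ 0.453

Standardized effect: d = |μ_{strain X} − μ_{strain Y}| / σ = |4.4 − 4.07| / 0.34 = 0.9706
Noncentrality parameter: δ = d / √(1/n₁ + 1/n₂) = 0.9706 / √(1/15 + 1/11) = 2.4451
One-sided α = 0.01 → critical value z_{0.01} = 2.326.
Power = Φ(δ − 2.326) = Φ(0.119) = 0.5473.
Type II error: β = 1 − power = 1 − 0.5473 = 0.4527.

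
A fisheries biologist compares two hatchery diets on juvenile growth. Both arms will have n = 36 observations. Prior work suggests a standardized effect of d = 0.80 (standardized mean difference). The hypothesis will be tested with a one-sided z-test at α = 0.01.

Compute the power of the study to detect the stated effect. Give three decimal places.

Noncentrality parameter: δ = d·√(n/2) = 0.80 × √(36/2) = 3.3941
Critical value for a one-sided test at α = 0.01: z_α = 2.326.
Power = Φ(δ − 2.326) = Φ(1.068) = 0.8572.

Power ≈ 0.857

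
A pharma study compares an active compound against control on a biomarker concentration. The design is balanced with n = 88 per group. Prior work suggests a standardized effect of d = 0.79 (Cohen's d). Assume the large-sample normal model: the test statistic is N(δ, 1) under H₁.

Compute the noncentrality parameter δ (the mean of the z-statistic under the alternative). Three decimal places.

The noncentrality parameter scales effect size by the design's sample-size factor: δ = d·√(n/2) = 0.79 × √(88/2) = 5.2403

δ ≈ 5.240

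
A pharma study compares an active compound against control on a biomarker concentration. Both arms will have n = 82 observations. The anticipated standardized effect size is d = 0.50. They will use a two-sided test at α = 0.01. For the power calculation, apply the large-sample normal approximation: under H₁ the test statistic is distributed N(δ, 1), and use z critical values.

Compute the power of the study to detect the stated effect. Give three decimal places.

Power ≈ 0.734

Noncentrality parameter: δ = d·√(n/2) = 0.50 × √(82/2) = 3.2016
Two-sided α = 0.01 → critical value z_{0.005} = 2.576.
Power = Φ(δ − 2.576) + Φ(−δ − 2.576) = Φ(0.626) + Φ(-5.777) = 0.7343 + 0.0000 = 0.7343.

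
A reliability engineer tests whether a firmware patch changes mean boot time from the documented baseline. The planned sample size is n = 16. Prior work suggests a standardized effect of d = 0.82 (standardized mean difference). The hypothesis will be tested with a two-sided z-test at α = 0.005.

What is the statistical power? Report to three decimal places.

Power ≈ 0.682

Noncentrality parameter: δ = d·√n = 0.82 × √16 = 3.2800
Critical value for a two-sided test at α = 0.005: z_{α/2} = 2.807.
Power = Φ(δ − 2.807) + Φ(−δ − 2.807) = Φ(0.473) + Φ(-6.087) = 0.6819 + 0.0000 = 0.6819.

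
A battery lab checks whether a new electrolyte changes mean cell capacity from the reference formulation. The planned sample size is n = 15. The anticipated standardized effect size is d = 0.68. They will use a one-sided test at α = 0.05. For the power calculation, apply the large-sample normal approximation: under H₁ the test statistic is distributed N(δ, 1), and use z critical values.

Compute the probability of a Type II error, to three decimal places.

β ≈ 0.161

Noncentrality parameter: δ = d·√n = 0.68 × √15 = 2.6336
One-sided α = 0.05 → critical value z_{0.05} = 1.645.
Power = P(Z > 1.645 − δ) = Φ(0.989) = 0.8386.
Type II error: β = 1 − power = 1 − 0.8386 = 0.1614.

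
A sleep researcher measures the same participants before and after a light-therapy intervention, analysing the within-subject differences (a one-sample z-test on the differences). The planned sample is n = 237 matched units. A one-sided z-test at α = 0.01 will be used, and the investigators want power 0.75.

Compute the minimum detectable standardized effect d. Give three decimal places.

d ≈ 0.195

Required noncentrality: δ = z_{0.01} + z_{0.25} = 2.326 + 0.674 = 3.001.
δ = d·√n ⇒ d = δ/√n = 3.001/√237 = 0.1949.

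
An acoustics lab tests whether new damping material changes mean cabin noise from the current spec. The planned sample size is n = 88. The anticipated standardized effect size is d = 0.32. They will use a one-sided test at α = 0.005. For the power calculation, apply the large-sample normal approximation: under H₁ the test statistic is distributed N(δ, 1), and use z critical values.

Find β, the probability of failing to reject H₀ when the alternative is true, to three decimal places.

β ≈ 0.335

Noncentrality parameter: δ = d·√n = 0.32 × √88 = 3.0019
One-sided α = 0.005 → critical value z_{0.005} = 2.576.
Power = Φ(δ − 2.576) = Φ(0.426) = 0.6650.
Type II error: β = 1 − power = 1 − 0.6650 = 0.3350.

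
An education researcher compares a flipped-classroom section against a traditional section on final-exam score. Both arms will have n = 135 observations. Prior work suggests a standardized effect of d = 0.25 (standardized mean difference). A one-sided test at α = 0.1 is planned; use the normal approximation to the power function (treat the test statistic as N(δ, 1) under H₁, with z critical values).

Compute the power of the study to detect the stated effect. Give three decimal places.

Power ≈ 0.780

Noncentrality parameter: δ = d·√(n/2) = 0.25 × √(135/2) = 2.0540
Critical value for a one-sided test at α = 0.1: z_α = 1.282.
Power = P(Z > 1.282 − δ) = Φ(0.772) = 0.7801.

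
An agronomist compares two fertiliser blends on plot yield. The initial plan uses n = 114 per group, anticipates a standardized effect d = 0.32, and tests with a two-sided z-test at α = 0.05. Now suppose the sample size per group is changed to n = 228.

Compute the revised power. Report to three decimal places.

With n = 228 per group: δ = d·√(n/2) = 0.32 × √(228/2) = 3.4167. Critical value z_{0.025} = 1.960.
Revised power = Φ(δ − 1.960) + Φ(−δ − 1.960) = Φ(1.457) + Φ(-5.377) = 0.9274 + 0.0000 = 0.9274.

Power ≈ 0.927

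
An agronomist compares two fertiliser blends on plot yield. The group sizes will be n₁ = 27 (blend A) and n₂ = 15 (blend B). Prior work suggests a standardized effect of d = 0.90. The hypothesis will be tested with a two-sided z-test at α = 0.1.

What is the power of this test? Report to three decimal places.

Noncentrality parameter: λ = d / √(1/n₁ + 1/n₂) = 0.90 / √(1/27 + 1/15) = 2.7948
Critical value for a two-sided test at α = 0.1: z_{α/2} = 1.645.
Power = Φ(λ − 1.645) + Φ(−λ − 1.645) = Φ(1.150) + Φ(-4.440) = 0.8749 + 0.0000 = 0.8749.

Power ≈ 0.875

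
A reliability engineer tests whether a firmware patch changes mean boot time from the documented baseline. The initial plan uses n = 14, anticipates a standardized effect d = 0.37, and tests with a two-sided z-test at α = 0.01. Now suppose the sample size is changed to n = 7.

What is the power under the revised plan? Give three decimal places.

Power ≈ 0.055

With n = 7: δ = d·√n = 0.37 × √7 = 0.9789. Critical value z_{0.005} = 2.576.
Revised power = Φ(δ − 2.576) + Φ(−δ − 2.576) = Φ(-1.597) + Φ(-3.555) = 0.0551 + 0.0002 = 0.0553.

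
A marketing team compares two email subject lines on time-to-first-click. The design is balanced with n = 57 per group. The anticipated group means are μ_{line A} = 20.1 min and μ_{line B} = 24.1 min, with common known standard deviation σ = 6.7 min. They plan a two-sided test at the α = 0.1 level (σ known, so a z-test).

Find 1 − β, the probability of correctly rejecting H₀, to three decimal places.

Standardized effect: d = |μ_{line A} − μ_{line B}| / σ = |20.1 − 24.1| / 6.7 = 0.5970
Noncentrality parameter: δ = d·√(n/2) = 0.5970 × √(57/2) = 3.1872
Critical value for a two-sided test at α = 0.1: z_{α/2} = 1.645.
Power = Φ(δ − 1.645) + Φ(−δ − 1.645) = Φ(1.542) + Φ(-4.832) = 0.9385 + 0.0000 = 0.9385.

Power ≈ 0.939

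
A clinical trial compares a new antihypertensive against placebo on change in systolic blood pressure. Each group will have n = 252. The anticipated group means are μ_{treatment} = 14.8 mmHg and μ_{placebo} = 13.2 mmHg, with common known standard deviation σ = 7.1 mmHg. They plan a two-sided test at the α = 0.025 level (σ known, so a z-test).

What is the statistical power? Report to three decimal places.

Standardized effect: d = |μ_{treatment} − μ_{placebo}| / σ = |14.8 − 13.2| / 7.1 = 0.2254
Noncentrality parameter: δ = d·√(n/2) = 0.2254 × √(252/2) = 2.5296
Two-sided α = 0.025 → critical value z_{0.0125} = 2.241.
Power = Φ(δ − 2.241) + Φ(−δ − 2.241) = Φ(0.288) + Φ(-4.771) = 0.6134 + 0.0000 = 0.6134.

Power ≈ 0.613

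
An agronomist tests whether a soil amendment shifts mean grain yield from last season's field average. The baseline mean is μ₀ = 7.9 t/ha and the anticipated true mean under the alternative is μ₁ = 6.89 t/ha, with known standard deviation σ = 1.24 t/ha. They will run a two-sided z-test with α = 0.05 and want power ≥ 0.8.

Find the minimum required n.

n = 12

Standardized effect: d = |μ₁ − μ₀| / σ = |6.89 − 7.9| / 1.24 = 0.8145
For power 0.8 need Φ(δ − z_{0.025}) = 0.8, so δ = z_{0.025} + z_{0.20} = 1.960 + 0.842 = 2.802.
(Ignoring the negligible lower-tail rejection probability gives the usual closed-form inversion.)
δ = d·√n ⇒ n = (δ/d)² = (2.802 / 0.8145)² = 11.83.
Rounding up, n = 12.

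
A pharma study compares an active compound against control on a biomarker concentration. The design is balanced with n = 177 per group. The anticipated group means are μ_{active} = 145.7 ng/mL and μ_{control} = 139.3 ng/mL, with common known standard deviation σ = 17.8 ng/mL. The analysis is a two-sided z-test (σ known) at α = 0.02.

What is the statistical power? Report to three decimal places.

Power ≈ 0.855

Standardized effect: d = |μ_{active} − μ_{control}| / σ = |145.7 − 139.3| / 17.8 = 0.3596
Noncentrality parameter: δ = d·√(n/2) = 0.3596 × √(177/2) = 3.3825
Two-sided α = 0.02 → critical value z_{0.01} = 2.326.
Power = Φ(δ − 2.326) + Φ(−δ − 2.326) = Φ(1.056) + Φ(-5.709) = 0.8545 + 0.0000 = 0.8545.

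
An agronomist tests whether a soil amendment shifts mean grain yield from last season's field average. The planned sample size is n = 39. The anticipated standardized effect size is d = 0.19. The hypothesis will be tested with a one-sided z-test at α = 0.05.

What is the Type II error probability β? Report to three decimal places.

Noncentrality parameter: δ = d·√n = 0.19 × √39 = 1.1865
One-sided α = 0.05 → critical value z_{0.05} = 1.645.
Power = P(Z > 1.645 − δ) = Φ(-0.458) = 0.3234.
Type II error: β = 1 − power = 1 − 0.3234 = 0.6766.

β ≈ 0.677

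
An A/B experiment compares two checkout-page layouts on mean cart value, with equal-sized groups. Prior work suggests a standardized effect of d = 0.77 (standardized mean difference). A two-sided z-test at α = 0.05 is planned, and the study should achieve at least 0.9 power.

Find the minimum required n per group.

For power 0.9 need Φ(δ − z_{0.025}) = 0.9, so δ = z_{0.025} + z_{0.10} = 1.960 + 1.282 = 3.242.
(Ignoring the negligible lower-tail rejection probability gives the usual closed-form inversion.)
δ = d·√(n/2) ⇒ n = 2(δ/d)² = 2 × (3.242 / 0.77)² = 35.44.
Rounding up, n = 36 per group.

n = 36 per group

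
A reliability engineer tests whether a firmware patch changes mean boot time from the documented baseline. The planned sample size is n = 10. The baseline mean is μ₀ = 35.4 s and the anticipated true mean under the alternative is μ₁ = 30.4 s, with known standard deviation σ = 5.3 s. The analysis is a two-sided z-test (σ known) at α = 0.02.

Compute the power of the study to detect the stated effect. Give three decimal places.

Standardized effect: d = |μ₁ − μ₀| / σ = |30.4 − 35.4| / 5.3 = 0.9434
Noncentrality parameter: δ = d·√n = 0.9434 × √10 = 2.9833
Two-sided α = 0.02 → critical value z_{0.01} = 2.326.
Power = Φ(δ − 2.326) + Φ(−δ − 2.326) = Φ(0.657) + Φ(-5.310) = 0.7444 + 0.0000 = 0.7444.

Power ≈ 0.744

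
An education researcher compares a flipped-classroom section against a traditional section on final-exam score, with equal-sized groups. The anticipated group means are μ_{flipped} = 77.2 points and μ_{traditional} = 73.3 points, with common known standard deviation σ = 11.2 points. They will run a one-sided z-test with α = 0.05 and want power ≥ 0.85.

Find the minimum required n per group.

Standardized effect: d = |μ_{flipped} − μ_{traditional}| / σ = |77.2 − 73.3| / 11.2 = 0.3482
Set Φ(δ − 1.645) = 0.85; then δ − 1.645 = Φ⁻¹(0.85) = 1.036, giving δ = 2.681.
δ = d·√(n/2) ⇒ n = 2(δ/d)² = 2 × (2.681 / 0.3482)² = 118.58.
Rounding up, n = 119 per group.

n = 119 per group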